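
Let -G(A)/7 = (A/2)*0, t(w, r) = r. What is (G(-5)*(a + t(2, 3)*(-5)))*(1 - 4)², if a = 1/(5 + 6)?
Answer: 0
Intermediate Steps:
G(A) = 0 (G(A) = -7*A/2*0 = -7*0 = 0)
a = 1/11 ≈ 0.090909
(G(-5)*(a + t(2, 3)*(-5)))*(1 - 4)² = (0*(1/11 + 3*(-5)))*(1 - 4)² = (0*(1/11 - 15))*(-3)² = (0*(-164/11))*9 = 0*9 = 0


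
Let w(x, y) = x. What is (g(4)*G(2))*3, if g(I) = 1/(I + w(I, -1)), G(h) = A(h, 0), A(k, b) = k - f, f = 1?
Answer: 3/8 ≈ 0.37500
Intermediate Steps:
A(k, b) = -1 + k (A(k, b) = k - 1*1 = k - 1 = -1 + k)
G(h) = -1 + h
g(I) = 1/(2*I) (g(I) = 1/(I + I) = 1/(2*I))
(g(4)*G(2))*3 = (((½)/4)*(-1 + 2))*3 = (((½)*(¼))*1)*3 = ((⅛)*1)*3 = (⅛)*3 = 3/8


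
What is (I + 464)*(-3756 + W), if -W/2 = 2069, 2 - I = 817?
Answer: 2770794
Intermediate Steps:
I = -815 (I = 2 - 1*817 = 2 - 817 = -815)
W = -4138 (W = -2*2069 = -4138)
(I + 464)*(-3756 + W) = (-815 + 464)*(-3756 - 4138) = -351*(-7894) = 2770794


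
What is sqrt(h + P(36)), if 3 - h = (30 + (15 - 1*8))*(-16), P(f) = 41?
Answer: 2*sqrt(159) ≈ 25.219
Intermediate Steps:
h = 595 (h = 3 - (30 + (15 - 1*8))*(-16) = 3 - (30 + (15 - 8))*(-16) = 3 - (30 + 7)*(-16) = 3 - 37*(-16) = 3 - 1*(-592) = 3 + 592 = 595)
sqrt(h + P(36)) = sqrt(595 + 41) = sqrt(636) = 2*sqrt(159)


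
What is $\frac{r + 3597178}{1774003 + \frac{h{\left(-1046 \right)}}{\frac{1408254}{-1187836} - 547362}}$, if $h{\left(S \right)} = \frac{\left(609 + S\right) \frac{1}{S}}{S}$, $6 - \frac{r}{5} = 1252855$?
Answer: $- \frac{474317743600334213454498}{315493049143581335519165} \approx -1.5034$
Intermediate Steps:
$r = -6264245$ ($r = 30 - 6264275 = -6264245$)
$h{\left(S \right)} = \frac{609 + S}{S^{2}}$ ($h{\left(S \right)} = \frac{\frac{1}{S} \left(609 + S\right)}{S} = \frac{609 + S}{S^{2}}$)
$\frac{r + 3597178}{1774003 + \frac{h{\left(-1046 \right)}}{\frac{1408254}{-1187836} - 547362}} = \frac{-6264245 + 3597178}{1774003 + \frac{\frac{1}{1094116} \left(609 - 1046\right)}{\frac{1408254}{-1187836} - 547362}} = - \frac{2667067}{1774003 + \frac{\frac{1}{1094116} \left(-437\right)}{1408254 \left(- \frac{1}{1187836}\right) - 547362}} = - \frac{2667067}{1774003 - \frac{437}{1094116 \left(- \frac{704127}{593918} - 547362\right)}} = - \frac{2667067}{1774003 - \frac{437}{1094116 \left(- \frac{325088848443}{593918}\right)}} = - \frac{2667067}{1774003 - - \frac{129771083}{177842455251530694}} = - \frac{2667067}{1774003 + \frac{129771083}{177842455251530694}} = - \frac{2667067}{\frac{315493049143581335519165}{177842455251530694}} = \left(-2667067\right) \frac{177842455251530694}{315493049143581335519165} = - \frac{474317743600334213454498}{315493049143581335519165}$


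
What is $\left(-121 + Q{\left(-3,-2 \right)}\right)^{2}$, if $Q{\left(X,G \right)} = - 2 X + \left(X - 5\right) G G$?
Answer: $21609$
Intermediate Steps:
$Q{\left(X,G \right)} = - 2 X + G^{2} \left(-5 + X\right)$ ($Q{\left(X,G \right)} = - 2 X + \left(-5 + X\right) G G = - 2 X + G \left(-5 + X\right) G = - 2 X + G^{2} \left(-5 + X\right)$)
$\left(-121 + Q{\left(-3,-2 \right)}\right)^{2} = \left(-121 - \left(-6 + 32\right)\right)^{2} = \left(-121 - 26\right)^{2} = \left(-147\right)^{2} = 21609$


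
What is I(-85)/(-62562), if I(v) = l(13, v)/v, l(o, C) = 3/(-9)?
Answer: -1/15953310 ≈ -6.2683e-8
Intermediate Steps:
l(o, C) = -⅓ (l(o, C) = 3*(-⅑) = -⅓)
I(v) = -1/(3*v)
I(-85)/(-62562) = -⅓/(-85)/(-62562) = -⅓*(-1/85)*(-1/62562) = (1/255)*(-1/62562) = -1/15953310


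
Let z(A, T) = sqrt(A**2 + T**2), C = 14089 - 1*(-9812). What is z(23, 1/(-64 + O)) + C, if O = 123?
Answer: 23901 + 5*sqrt(73658)/59 ≈ 23924.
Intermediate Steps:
C = 23901 (C = 14089 + 9812 = 23901)
z(23, 1/(-64 + O)) + C = sqrt(23**2 + (1/(-64 + 123))**2) + 23901 = sqrt(529 + (1/59)**2) + 23901 = sqrt(529 + 1/3481) + 23901 = sqrt(1841450/3481) + 23901 = 5*sqrt(73658)/59 + 23901 = 23901 + 5*sqrt(73658)/59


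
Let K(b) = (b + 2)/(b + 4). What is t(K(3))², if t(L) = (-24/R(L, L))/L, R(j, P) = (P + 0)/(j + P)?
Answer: 112896/25 ≈ 4515.8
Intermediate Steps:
R(j, P) = P/(P + j)
K(b) = (2 + b)/(4 + b)
t(L) = -48/L (t(L) = (-24*(L + L)/L)/L = (-24/(L/((2*L))))/L = (-24/(L*(1/(2*L))))/L = (-24/½)/L = (-24*2)/L = -48/L)
t(K(3))² = (-48*(4 + 3)/(2 + 3))² = (-48/(5/7))² = (-48/((⅐)*5))² = (-48/5/7)² = (-48*7/5)² = (-336/5)² = 112896/25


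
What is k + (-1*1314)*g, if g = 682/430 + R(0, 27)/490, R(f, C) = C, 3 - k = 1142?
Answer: -34717768/10535 ≈ -3295.5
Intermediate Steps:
k = -1139 (k = 3 - 1*1142 = 3 - 1142 = -1139)
g = 34579/21070 (g = 682/430 + 27/490 = 682*(1/430) + 27*(1/490) = 341/215 + 27/490 = 34579/21070 ≈ 1.6411)
k + (-1*1314)*g = -1139 - 1*1314*(34579/21070) = -1139 - 1314*34579/21070 = -1139 - 22718403/10535 = -34717768/10535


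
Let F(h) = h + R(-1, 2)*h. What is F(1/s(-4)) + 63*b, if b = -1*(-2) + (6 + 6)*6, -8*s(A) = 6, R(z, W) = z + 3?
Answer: 4658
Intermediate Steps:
R(z, W) = 3 + z
s(A) = -3/4 (s(A) = -1/8*6 = -3/4)
F(h) = 3*h (F(h) = h + (3 - 1)*h = h + 2*h = 3*h)
b = 74 (b = 2 + 12*6 = 2 + 72 = 74)
F(1/s(-4)) + 63*b = 3/(-3/4) + 63*74 = 3*(-4/3) + 4662 = -4 + 4662 = 4658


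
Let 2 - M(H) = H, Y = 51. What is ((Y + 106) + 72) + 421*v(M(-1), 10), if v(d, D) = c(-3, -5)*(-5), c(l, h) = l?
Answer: 6544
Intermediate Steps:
M(H) = 2 - H
v(d, D) = 15 (v(d, D) = -3*(-5) = 15)
((Y + 106) + 72) + 421*v(M(-1), 10) = ((51 + 106) + 72) + 421*15 = (157 + 72) + 6315 = 229 + 6315 = 6544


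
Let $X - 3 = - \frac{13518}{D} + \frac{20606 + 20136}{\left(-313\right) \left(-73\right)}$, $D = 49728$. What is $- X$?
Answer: $- \frac{854308435}{189372512} \approx -4.5113$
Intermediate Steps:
$X = \frac{854308435}{189372512}$ ($X = 3 - \left(\frac{2253}{8288} - \frac{20606 + 20136}{\left(-313\right) \left(-73\right)}\right) = 3 + \left(\left(-13518\right) \frac{1}{49728} + \frac{40742}{22849}\right) = 3 + \left(- \frac{2253}{8288} + 40742 \cdot \frac{1}{22849}\right) = 3 + \left(- \frac{2253}{8288} + \frac{40742}{22849}\right) = 3 + \frac{286190899}{189372512} = \frac{854308435}{189372512} \approx 4.5113$)
$- X = \left(-1\right) \frac{854308435}{189372512} = - \frac{854308435}{189372512}$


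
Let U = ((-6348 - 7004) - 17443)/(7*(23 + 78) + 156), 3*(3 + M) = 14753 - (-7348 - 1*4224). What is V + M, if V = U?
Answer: 7539441/863 ≈ 8736.3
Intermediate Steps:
M = 8772 (M = -3 + (14753 - (-7348 - 1*4224))/3 = -3 + (14753 - (-7348 - 4224))/3 = -3 + (14753 - 1*(-11572))/3 = -3 + (14753 + 11572)/3 = -3 + (⅓)*26325 = -3 + 8775 = 8772)
U = -30795/863 (U = (-13352 - 17443)/(7*101 + 156) = -30795/(707 + 156) = -30795/863 ≈ -35.684)
V = -30795/863 ≈ -35.684
V + M = -30795/863 + 8772 = 7539441/863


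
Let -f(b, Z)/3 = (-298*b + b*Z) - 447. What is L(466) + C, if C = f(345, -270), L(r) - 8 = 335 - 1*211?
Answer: 589353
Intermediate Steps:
L(r) = 132 (L(r) = 8 + (335 - 1*211) = 8 + (335 - 211) = 8 + 124 = 132)
f(b, Z) = 1341 + 894*b - 3*Z*b (f(b, Z) = -3*((-298*b + b*Z) - 447) = -3*((-298*b + Z*b) - 447) = -3*(-447 - 298*b + Z*b) = 1341 + 894*b - 3*Z*b)
C = 589221 (C = 1341 + 894*345 - 3*(-270)*345 = 1341 + 308430 + 279450 = 589221)
L(466) + C = 132 + 589221 = 589353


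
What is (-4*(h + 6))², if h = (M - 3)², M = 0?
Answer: 3600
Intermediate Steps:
h = 9 (h = (0 - 3)² = (-3)² = 9)
(-4*(h + 6))² = (-4*(9 + 6))² = (-4*15)² = (-60)² = 3600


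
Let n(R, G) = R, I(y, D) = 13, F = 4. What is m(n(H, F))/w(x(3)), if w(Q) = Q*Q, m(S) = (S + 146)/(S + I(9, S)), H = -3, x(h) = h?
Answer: 143/90 ≈ 1.5889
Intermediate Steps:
m(S) = (146 + S)/(13 + S) (m(S) = (S + 146)/(S + 13) = (146 + S)/(13 + S))
w(Q) = Q²
m(n(H, F))/w(x(3)) = ((146 - 3)/(13 - 3))/(3²) = (143/10)/9 = ((⅒)*143)*(⅑) = (143/10)*(⅑) = 143/90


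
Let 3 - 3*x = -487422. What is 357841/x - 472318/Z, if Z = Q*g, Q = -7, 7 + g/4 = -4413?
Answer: -463620927/287255800 ≈ -1.6140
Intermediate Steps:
g = -17680 (g = -28 + 4*(-4413) = -28 - 17652 = -17680)
x = 162475 (x = 1 - 1/3*(-487422) = 1 + 162474 = 162475)
Z = 123760 (Z = -7*(-17680) = 123760)
357841/x - 472318/Z = 357841/162475 - 472318/123760 = 357841*(1/162475) - 472318*1/123760 = 357841/162475 - 33737/8840 = -463620927/287255800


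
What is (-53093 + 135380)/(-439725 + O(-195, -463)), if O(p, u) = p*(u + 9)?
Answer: -27429/117065 ≈ -0.23431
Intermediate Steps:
O(p, u) = p*(9 + u)
(-53093 + 135380)/(-439725 + O(-195, -463)) = (-53093 + 135380)/(-439725 - 195*(9 - 463)) = 82287/(-439725 - 195*(-454)) = 82287/(-439725 + 88530) = 82287/(-351195) = 82287*(-1/351195) = -27429/117065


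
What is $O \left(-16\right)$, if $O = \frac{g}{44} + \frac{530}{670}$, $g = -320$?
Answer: $\frac{76432}{737} \approx 103.71$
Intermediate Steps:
$O = - \frac{4777}{737}$ ($O = - \frac{320}{44} + \frac{530}{670} = \left(-320\right) \frac{1}{44} + 530 \cdot \frac{1}{670} = - \frac{80}{11} + \frac{53}{67} = - \frac{4777}{737} \approx -6.4817$)
$O \left(-16\right) = \left(- \frac{4777}{737}\right) \left(-16\right) = \frac{76432}{737}$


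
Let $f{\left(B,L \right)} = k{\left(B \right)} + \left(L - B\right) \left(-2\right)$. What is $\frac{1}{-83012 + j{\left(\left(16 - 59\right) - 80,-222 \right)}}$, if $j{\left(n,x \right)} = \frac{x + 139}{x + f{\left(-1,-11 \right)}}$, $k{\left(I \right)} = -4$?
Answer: $- \frac{206}{17100389} \approx -1.2047 \cdot 10^{-5}$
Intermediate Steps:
$f{\left(B,L \right)} = -4 - 2 L + 2 B$ ($f{\left(B,L \right)} = -4 + \left(L - B\right) \left(-2\right) = -4 + \left(- 2 L + 2 B\right) = -4 - 2 L + 2 B$)
$j{\left(n,x \right)} = \frac{139 + x}{16 + x}$ ($j{\left(n,x \right)} = \frac{x + 139}{x - -16} = \frac{139 + x}{x - -16} = \frac{139 + x}{x + 16} = \frac{139 + x}{16 + x}$)
$\frac{1}{-83012 + j{\left(\left(16 - 59\right) - 80,-222 \right)}} = \frac{1}{-83012 + \frac{139 - 222}{16 - 222}} = \frac{1}{-83012 + \frac{1}{-206} \left(-83\right)} = \frac{1}{-83012 - - \frac{83}{206}} = \frac{1}{-83012 + \frac{83}{206}} = \frac{1}{- \frac{17100389}{206}} = - \frac{206}{17100389}$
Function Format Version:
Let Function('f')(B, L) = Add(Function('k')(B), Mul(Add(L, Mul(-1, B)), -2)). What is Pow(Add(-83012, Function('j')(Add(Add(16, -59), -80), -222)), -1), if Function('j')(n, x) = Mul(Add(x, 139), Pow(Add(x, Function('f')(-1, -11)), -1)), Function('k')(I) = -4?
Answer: Rational(-206, 17100389) ≈ -1.2047e-5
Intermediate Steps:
Function('f')(B, L) = Add(-4, Mul(-2, L), Mul(2, B)) (Function('f')(B, L) = Add(-4, Mul(Add(L, Mul(-1, B)), -2)) = Add(-4, Add(Mul(-2, L), Mul(2, B))) = Add(-4, Mul(-2, L), Mul(2, B)))
Function('j')(n, x) = Mul(Pow(Add(16, x), -1), Add(139, x)) (Function('j')(n, x) = Mul(Add(x, 139), Pow(Add(x, Add(-4, Mul(-2, -11), Mul(2, -1))), -1)) = Mul(Add(139, x), Pow(Add(x, Add(-4, 22, -2)), -1)) = Mul(Add(139, x), Pow(Add(x, 16), -1)) = Mul(Add(139, x), Pow(Add(16, x), -1)) = Mul(Pow(Add(16, x), -1), Add(139, x)))
Pow(Add(-83012, Function('j')(Add(Add(16, -59), -80), -222)), -1) = Pow(Add(-83012, Mul(Pow(Add(16, -222), -1), Add(139, -222))), -1) = Pow(Add(-83012, Mul(Pow(-206, -1), -83)), -1) = Pow(Add(-83012, Mul(Rational(-1, 206), -83)), -1) = Pow(Add(-83012, Rational(83, 206)), -1) = Pow(Rational(-17100389, 206), -1) = Rational(-206, 17100389)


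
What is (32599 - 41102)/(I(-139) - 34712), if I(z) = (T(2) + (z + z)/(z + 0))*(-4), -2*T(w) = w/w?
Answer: 8503/34718 ≈ 0.24492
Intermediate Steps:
T(w) = -1/2 (T(w) = -w/(2*w) = -1/2*1 = -1/2)
I(z) = -6 (I(z) = (-1/2 + (z + z)/(z + 0))*(-4) = (-1/2 + (2*z)/z)*(-4) = (-1/2 + 2)*(-4) = (3/2)*(-4) = -6)
(32599 - 41102)/(I(-139) - 34712) = (32599 - 41102)/(-6 - 34712) = -8503/(-34718) = -8503*(-1/34718) = 8503/34718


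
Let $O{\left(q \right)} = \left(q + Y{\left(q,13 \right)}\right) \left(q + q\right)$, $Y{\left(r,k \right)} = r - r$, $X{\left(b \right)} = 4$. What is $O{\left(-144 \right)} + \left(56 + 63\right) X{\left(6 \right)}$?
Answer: $41948$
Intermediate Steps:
$Y{\left(r,k \right)} = 0$
$O{\left(q \right)} = 2 q^{2}$ ($O{\left(q \right)} = \left(q + 0\right) \left(q + q\right) = q 2 q = 2 q^{2}$)
$O{\left(-144 \right)} + \left(56 + 63\right) X{\left(6 \right)} = 2 \left(-144\right)^{2} + \left(56 + 63\right) 4 = 2 \cdot 20736 + 119 \cdot 4 = 41472 + 476 = 41948$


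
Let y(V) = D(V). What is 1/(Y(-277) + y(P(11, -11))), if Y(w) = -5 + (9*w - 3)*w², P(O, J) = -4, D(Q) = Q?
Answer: -1/191515593 ≈ -5.2215e-9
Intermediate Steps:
y(V) = V
Y(w) = -5 + w²*(-3 + 9*w) (Y(w) = -5 + (-3 + 9*w)*w² = -5 + w²*(-3 + 9*w))
1/(Y(-277) + y(P(11, -11))) = 1/((-5 - 3*(-277)² + 9*(-277)³) - 4) = 1/((-5 - 3*76729 + 9*(-21253933)) - 4) = 1/((-5 - 230187 - 191285397) - 4) = 1/(-191515589 - 4) = 1/(-191515593) = -1/191515593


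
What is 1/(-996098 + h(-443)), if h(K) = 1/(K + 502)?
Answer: -59/58769781 ≈ -1.0039e-6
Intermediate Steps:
h(K) = 1/(502 + K)
1/(-996098 + h(-443)) = 1/(-996098 + 1/(502 - 443)) = 1/(-996098 + 1/59) = 1/(-58769781/59) = -59/58769781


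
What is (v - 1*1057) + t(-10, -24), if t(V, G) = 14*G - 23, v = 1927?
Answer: 511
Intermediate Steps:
t(V, G) = -23 + 14*G
(v - 1*1057) + t(-10, -24) = (1927 - 1*1057) + (-23 + 14*(-24)) = (1927 - 1057) + (-23 - 336) = 870 - 359 = 511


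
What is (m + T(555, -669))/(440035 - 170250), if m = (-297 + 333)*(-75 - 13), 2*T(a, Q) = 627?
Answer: -5709/539570 ≈ -0.010581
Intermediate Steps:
T(a, Q) = 627/2 (T(a, Q) = (½)*627 = 627/2)
m = -3168 (m = 36*(-88) = -3168)
(m + T(555, -669))/(440035 - 170250) = (-3168 + 627/2)/(440035 - 170250) = -5709/2/269785 = -5709/2*1/269785 = -5709/539570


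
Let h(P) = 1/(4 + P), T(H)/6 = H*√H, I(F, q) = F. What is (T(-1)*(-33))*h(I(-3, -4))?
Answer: 198*I ≈ 198.0*I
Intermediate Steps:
T(H) = 6*H^(3/2) (T(H) = 6*(H*√H) = 6*H^(3/2))
(T(-1)*(-33))*h(I(-3, -4)) = ((6*(-1)^(3/2))*(-33))/(4 - 3) = ((6*(-I))*(-33))/1 = (-6*I*(-33))*1 = (198*I)*1 = 198*I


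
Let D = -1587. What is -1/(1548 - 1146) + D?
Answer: -637975/402 ≈ -1587.0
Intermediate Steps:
-1/(1548 - 1146) + D = -1/(1548 - 1146) - 1587 = -1/402 - 1587 = -637975/402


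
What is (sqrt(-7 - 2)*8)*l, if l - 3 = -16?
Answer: -312*I ≈ -312.0*I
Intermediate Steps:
l = -13 (l = 3 - 16 = -13)
(sqrt(-7 - 2)*8)*l = (sqrt(-7 - 2)*8)*(-13) = (sqrt(-9)*8)*(-13) = ((3*I)*8)*(-13) = (24*I)*(-13) = -312*I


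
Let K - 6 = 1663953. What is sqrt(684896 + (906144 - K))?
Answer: I*sqrt(72919) ≈ 270.04*I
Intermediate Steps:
K = 1663959 (K = 6 + 1663953 = 1663959)
sqrt(684896 + (906144 - K)) = sqrt(684896 + (906144 - 1*1663959)) = sqrt(684896 + (906144 - 1663959)) = sqrt(684896 - 757815) = sqrt(-72919) = I*sqrt(72919)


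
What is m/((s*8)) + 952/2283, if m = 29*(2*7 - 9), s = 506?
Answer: 4184731/9241584 ≈ 0.45282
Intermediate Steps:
m = 145 (m = 29*(14 - 9) = 29*5 = 145)
m/((s*8)) + 952/2283 = 145/((506*8)) + 952/2283 = 145/4048 + 952*(1/2283) = 145*(1/4048) + 952/2283 = 145/4048 + 952/2283 = 4184731/9241584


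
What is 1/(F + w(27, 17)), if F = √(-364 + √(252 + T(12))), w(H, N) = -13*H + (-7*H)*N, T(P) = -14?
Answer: -1/(3564 - I*√(364 - √238)) ≈ -0.00028058 - 1.4698e-6*I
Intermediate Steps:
w(H, N) = -13*H - 7*H*N
F = √(-364 + √238) (F = √(-364 + √(252 - 14)) = √(-364 + √238) ≈ 18.67*I)
1/(F + w(27, 17)) = 1/(√(-364 + √238) - 1*27*(13 + 7*17)) = 1/(√(-364 + √238) - 1*27*(13 + 119)) = 1/(√(-364 + √238) - 1*27*132) = 1/(√(-364 + √238) - 3564) = 1/(-3564 + √(-364 + √238))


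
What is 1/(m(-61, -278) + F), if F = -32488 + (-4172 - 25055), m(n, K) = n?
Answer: -1/61776 ≈ -1.6188e-5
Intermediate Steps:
F = -61715 (F = -32488 - 29227 = -61715)
1/(m(-61, -278) + F) = 1/(-61 - 61715) = 1/(-61776) = -1/61776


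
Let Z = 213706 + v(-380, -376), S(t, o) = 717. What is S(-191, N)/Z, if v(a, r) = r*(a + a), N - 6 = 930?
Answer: 717/499466 ≈ 0.0014355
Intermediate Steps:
N = 936 (N = 6 + 930 = 936)
v(a, r) = 2*a*r (v(a, r) = r*(2*a) = 2*a*r)
Z = 499466 (Z = 213706 + 2*(-380)*(-376) = 213706 + 285760 = 499466)
S(-191, N)/Z = 717/499466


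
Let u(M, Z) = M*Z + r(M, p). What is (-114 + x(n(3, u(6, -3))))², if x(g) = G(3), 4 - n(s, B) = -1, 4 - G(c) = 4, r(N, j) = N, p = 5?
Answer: 12996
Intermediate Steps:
G(c) = 0 (G(c) = 4 - 1*4 = 4 - 4 = 0)
u(M, Z) = M + M*Z (u(M, Z) = M*Z + M = M + M*Z)
n(s, B) = 5 (n(s, B) = 4 - 1*(-1) = 4 + 1 = 5)
x(g) = 0
(-114 + x(n(3, u(6, -3))))² = (-114 + 0)² = (-114)² = 12996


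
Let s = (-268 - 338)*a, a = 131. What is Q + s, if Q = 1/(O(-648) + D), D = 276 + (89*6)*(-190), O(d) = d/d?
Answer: -8032513639/101183 ≈ -79386.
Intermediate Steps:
O(d) = 1
s = -79386 (s = (-268 - 338)*131 = -606*131 = -79386)
D = -101184 (D = 276 + 534*(-190) = 276 - 101460 = -101184)
Q = -1/101183 (Q = 1/(1 - 101184) = 1/(-101183) = -1/101183 ≈ -9.8831e-6)
Q + s = -1/101183 - 79386 = -8032513639/101183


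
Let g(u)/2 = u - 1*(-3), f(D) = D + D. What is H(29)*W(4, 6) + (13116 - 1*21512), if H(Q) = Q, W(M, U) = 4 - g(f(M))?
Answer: -8918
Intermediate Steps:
f(D) = 2*D
g(u) = 6 + 2*u (g(u) = 2*(u - 1*(-3)) = 2*(u + 3) = 2*(3 + u) = 6 + 2*u)
W(M, U) = -2 - 4*M (W(M, U) = 4 - (6 + 2*(2*M)) = 4 - (6 + 4*M) = 4 + (-6 - 4*M) = -2 - 4*M)
H(29)*W(4, 6) + (13116 - 1*21512) = 29*(-2 - 4*4) + (13116 - 1*21512) = 29*(-2 - 16) + (13116 - 21512) = 29*(-18) - 8396 = -522 - 8396 = -8918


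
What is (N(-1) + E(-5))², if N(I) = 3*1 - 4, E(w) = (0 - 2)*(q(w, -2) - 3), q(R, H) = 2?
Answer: 1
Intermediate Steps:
E(w) = 2 (E(w) = (0 - 2)*(2 - 3) = -2*(-1) = 2)
N(I) = -1 (N(I) = 3 - 4 = -1)
(N(-1) + E(-5))² = (-1 + 2)² = 1² = 1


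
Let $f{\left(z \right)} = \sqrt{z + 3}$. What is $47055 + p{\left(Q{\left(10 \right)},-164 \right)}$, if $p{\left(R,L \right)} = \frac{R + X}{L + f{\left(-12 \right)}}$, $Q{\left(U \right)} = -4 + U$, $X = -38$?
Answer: $\frac{1266020023}{26905} + \frac{96 i}{26905} \approx 47055.0 + 0.0035681 i$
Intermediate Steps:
$f{\left(z \right)} = \sqrt{3 + z}$
$p{\left(R,L \right)} = \frac{-38 + R}{L + 3 i}$ ($p{\left(R,L \right)} = \frac{R - 38}{L + \sqrt{3 - 12}} = \frac{-38 + R}{L + \sqrt{-9}} = \frac{-38 + R}{L + 3 i}$)
$47055 + p{\left(Q{\left(10 \right)},-164 \right)} = 47055 + \frac{-38 + \left(-4 + 10\right)}{-164 + 3 i} = 47055 + \frac{-164 - 3 i}{26905} \left(-38 + 6\right) = 47055 + \frac{-164 - 3 i}{26905} \left(-32\right) = 47055 - \frac{32 \left(-164 - 3 i\right)}{26905}$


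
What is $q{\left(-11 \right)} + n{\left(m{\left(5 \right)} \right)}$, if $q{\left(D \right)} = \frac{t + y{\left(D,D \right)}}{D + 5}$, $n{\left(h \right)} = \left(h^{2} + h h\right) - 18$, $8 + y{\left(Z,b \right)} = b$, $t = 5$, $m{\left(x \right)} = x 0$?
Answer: $- \frac{47}{3} \approx -15.667$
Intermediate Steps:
$m{\left(x \right)} = 0$
$y{\left(Z,b \right)} = -8 + b$
$n{\left(h \right)} = -18 + 2 h^{2}$ ($n{\left(h \right)} = \left(h^{2} + h^{2}\right) - 18 = 2 h^{2} - 18 = -18 + 2 h^{2}$)
$q{\left(D \right)} = \frac{-3 + D}{5 + D}$ ($q{\left(D \right)} = \frac{5 + \left(-8 + D\right)}{D + 5} = \frac{-3 + D}{5 + D}$)
$q{\left(-11 \right)} + n{\left(m{\left(5 \right)} \right)} = \frac{-3 - 11}{5 - 11} - \left(18 - 2 \cdot 0^{2}\right) = \frac{1}{-6} \left(-14\right) + \left(-18 + 2 \cdot 0\right) = \left(- \frac{1}{6}\right) \left(-14\right) + \left(-18 + 0\right) = \frac{7}{3} - 18 = - \frac{47}{3}$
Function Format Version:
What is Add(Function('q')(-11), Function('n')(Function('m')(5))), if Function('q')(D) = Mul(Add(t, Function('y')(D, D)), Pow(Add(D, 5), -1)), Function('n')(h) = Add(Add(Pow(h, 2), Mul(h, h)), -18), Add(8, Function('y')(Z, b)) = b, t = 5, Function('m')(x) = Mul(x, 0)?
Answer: Rational(-47, 3) ≈ -15.667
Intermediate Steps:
Function('m')(x) = 0
Function('y')(Z, b) = Add(-8, b)
Function('n')(h) = Add(-18, Mul(2, Pow(h, 2))) (Function('n')(h) = Add(Add(Pow(h, 2), Pow(h, 2)), -18) = Add(Mul(2, Pow(h, 2)), -18) = Add(-18, Mul(2, Pow(h, 2))))
Function('q')(D) = Mul(Pow(Add(5, D), -1), Add(-3, D)) (Function('q')(D) = Mul(Add(5, Add(-8, D)), Pow(Add(D, 5), -1)) = Mul(Add(-3, D), Pow(Add(5, D), -1)) = Mul(Pow(Add(5, D), -1), Add(-3, D)))
Add(Function('q')(-11), Function('n')(Function('m')(5))) = Add(Mul(Pow(Add(5, -11), -1), Add(-3, -11)), Add(-18, Mul(2, Pow(0, 2)))) = Add(Mul(Pow(-6, -1), -14), Add(-18, Mul(2, 0))) = Add(Mul(Rational(-1, 6), -14), Add(-18, 0)) = Add(Rational(7, 3), -18) = Rational(-47, 3)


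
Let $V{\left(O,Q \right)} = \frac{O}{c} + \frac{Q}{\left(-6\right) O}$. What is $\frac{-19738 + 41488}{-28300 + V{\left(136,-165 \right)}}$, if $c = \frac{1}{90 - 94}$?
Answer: $- \frac{1972000}{2615171} \approx -0.75406$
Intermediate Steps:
$c = - \frac{1}{4}$ ($c = \frac{1}{-4} = - \frac{1}{4} \approx -0.25$)
$V{\left(O,Q \right)} = - 4 O - \frac{Q}{6 O}$ ($V{\left(O,Q \right)} = \frac{O}{- \frac{1}{4}} + \frac{Q}{\left(-6\right) O} = O \left(-4\right) + Q \left(- \frac{1}{6 O}\right) = - 4 O - \frac{Q}{6 O}$)
$\frac{-19738 + 41488}{-28300 + V{\left(136,-165 \right)}} = \frac{-19738 + 41488}{-28300 - \left(544 - \frac{55}{2 \cdot 136}\right)} = \frac{21750}{-28300 - \left(544 - \frac{55}{272}\right)} = \frac{21750}{-28300 + \left(-544 + \frac{55}{272}\right)} = \frac{21750}{-28300 - \frac{147913}{272}} = \frac{21750}{- \frac{7845513}{272}} = 21750 \left(- \frac{272}{7845513}\right) = - \frac{1972000}{2615171}$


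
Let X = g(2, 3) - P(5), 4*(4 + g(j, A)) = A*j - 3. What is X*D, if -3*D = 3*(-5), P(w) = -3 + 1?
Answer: -25/4 ≈ -6.2500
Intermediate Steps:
P(w) = -2
g(j, A) = -19/4 + A*j/4 (g(j, A) = -4 + (A*j - 3)/4 = -4 + (-3 + A*j)/4 = -4 + (-3/4 + A*j/4) = -19/4 + A*j/4)
D = 5 (D = -(-5) = -1/3*(-15) = 5)
X = -5/4 (X = (-19/4 + (1/4)*3*2) - 1*(-2) = (-19/4 + 3/2) + 2 = -13/4 + 2 = -5/4 ≈ -1.2500)
X*D = -5/4*5 = -25/4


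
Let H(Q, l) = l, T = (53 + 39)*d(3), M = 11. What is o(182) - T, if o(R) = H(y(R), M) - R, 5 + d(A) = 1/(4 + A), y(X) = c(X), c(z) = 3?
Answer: 1931/7 ≈ 275.86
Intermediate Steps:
y(X) = 3
d(A) = -5 + 1/(4 + A)
T = -3128/7 (T = (53 + 39)*((-19 - 5*3)/(4 + 3)) = 92*((-19 - 15)/7) = 92*((⅐)*(-34)) = 92*(-34/7) = -3128/7 ≈ -446.86)
o(R) = 11 - R
o(182) - T = (11 - 1*182) - 1*(-3128/7) = (11 - 182) + 3128/7 = -171 + 3128/7 = 1931/7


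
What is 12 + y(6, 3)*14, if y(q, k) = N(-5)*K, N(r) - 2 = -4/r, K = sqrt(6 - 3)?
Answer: 12 + 196*sqrt(3)/5 ≈ 79.896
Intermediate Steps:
K = sqrt(3) ≈ 1.7320
N(r) = 2 - 4/r
y(q, k) = 14*sqrt(3)/5 (y(q, k) = (2 - 4/(-5))*sqrt(3) = (2 - 4*(-1/5))*sqrt(3) = (2 + 4/5)*sqrt(3) = 14*sqrt(3)/5)
12 + y(6, 3)*14 = 12 + (14*sqrt(3)/5)*14 = 12 + 196*sqrt(3)/5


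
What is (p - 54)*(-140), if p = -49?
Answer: 14420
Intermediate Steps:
(p - 54)*(-140) = (-49 - 54)*(-140) = -103*(-140) = 14420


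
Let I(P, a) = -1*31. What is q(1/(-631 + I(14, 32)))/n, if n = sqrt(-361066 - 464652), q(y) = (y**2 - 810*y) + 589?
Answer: -258661937*I*sqrt(825718)/361865959192 ≈ -0.64953*I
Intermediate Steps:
I(P, a) = -31
q(y) = 589 + y**2 - 810*y
n = I*sqrt(825718) (n = sqrt(-825718) = I*sqrt(825718) ≈ 908.69*I)
q(1/(-631 + I(14, 32)))/n = (589 + (1/(-631 - 31))**2 - 810/(-631 - 31))/((I*sqrt(825718))) = (589 + (1/(-662))**2 - 810/(-662))*(-I*sqrt(825718)/825718) = (589 + (-1/662)**2 - 810*(-1/662))*(-I*sqrt(825718)/825718) = (589 + 1/438244 + 405/331)*(-I*sqrt(825718)/825718) = 258661937*(-I*sqrt(825718)/825718)/438244 = -258661937*I*sqrt(825718)/361865959192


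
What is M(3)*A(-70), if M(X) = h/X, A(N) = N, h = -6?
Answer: 140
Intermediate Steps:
M(X) = -6/X
M(3)*A(-70) = -6/3*(-70) = -6*⅓*(-70) = -2*(-70) = 140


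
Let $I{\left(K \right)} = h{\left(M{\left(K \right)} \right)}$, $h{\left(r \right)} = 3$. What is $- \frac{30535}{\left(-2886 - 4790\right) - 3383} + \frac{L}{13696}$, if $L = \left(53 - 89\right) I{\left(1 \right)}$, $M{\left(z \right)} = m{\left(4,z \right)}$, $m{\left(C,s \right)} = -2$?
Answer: $\frac{104253247}{37866016} \approx 2.7532$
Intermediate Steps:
$M{\left(z \right)} = -2$
$I{\left(K \right)} = 3$
$L = -108$ ($L = \left(53 - 89\right) 3 = \left(-36\right) 3 = -108$)
$- \frac{30535}{\left(-2886 - 4790\right) - 3383} + \frac{L}{13696} = - \frac{30535}{\left(-2886 - 4790\right) - 3383} - \frac{108}{13696} = - \frac{30535}{-7676 - 3383} - \frac{27}{3424} = - \frac{30535}{-11059} - \frac{27}{3424} = \left(-30535\right) \left(- \frac{1}{11059}\right) - \frac{27}{3424} = \frac{30535}{11059} - \frac{27}{3424} = \frac{104253247}{37866016}$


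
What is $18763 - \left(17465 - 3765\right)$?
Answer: $5063$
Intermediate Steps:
$18763 - \left(17465 - 3765\right) = 18763 - 13700 = 5063$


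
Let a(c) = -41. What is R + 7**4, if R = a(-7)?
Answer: 2360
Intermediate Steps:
R = -41
R + 7**4 = -41 + 7**4 = -41 + 2401 = 2360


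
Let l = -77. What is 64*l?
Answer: -4928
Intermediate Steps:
64*l = 64*(-77) = -4928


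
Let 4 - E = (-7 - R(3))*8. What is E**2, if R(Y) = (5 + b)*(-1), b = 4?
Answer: 144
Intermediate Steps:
R(Y) = -9 (R(Y) = (5 + 4)*(-1) = 9*(-1) = -9)
E = -12 (E = 4 - (-7 - 1*(-9))*8 = 4 - (-7 + 9)*8 = 4 - 2*8 = 4 - 1*16 = 4 - 16 = -12)
E**2 = (-12)**2 = 144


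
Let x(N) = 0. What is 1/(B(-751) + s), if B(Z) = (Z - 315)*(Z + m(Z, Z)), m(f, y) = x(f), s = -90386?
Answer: 1/710180 ≈ 1.4081e-6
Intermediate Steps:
m(f, y) = 0
B(Z) = Z*(-315 + Z) (B(Z) = (Z - 315)*(Z + 0) = (-315 + Z)*Z = Z*(-315 + Z))
1/(B(-751) + s) = 1/(-751*(-315 - 751) - 90386) = 1/(-751*(-1066) - 90386) = 1/(800566 - 90386) = 1/710180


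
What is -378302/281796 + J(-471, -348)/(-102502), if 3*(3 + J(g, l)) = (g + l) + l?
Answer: -9666561893/7221163398 ≈ -1.3386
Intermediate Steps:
J(g, l) = -3 + g/3 + 2*l/3 (J(g, l) = -3 + ((g + l) + l)/3 = -3 + (g + 2*l)/3 = -3 + (g/3 + 2*l/3) = -3 + g/3 + 2*l/3)
-378302/281796 + J(-471, -348)/(-102502) = -378302/281796 + (-3 + (⅓)*(-471) + (⅔)*(-348))/(-102502) = -378302*1/281796 + (-3 - 157 - 232)*(-1/102502) = -189151/140898 - 392*(-1/102502) = -189151/140898 + 196/51251 = -9666561893/7221163398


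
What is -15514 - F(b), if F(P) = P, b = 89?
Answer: -15603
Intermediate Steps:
-15514 - F(b) = -15514 - 1*89 = -15514 - 89 = -15603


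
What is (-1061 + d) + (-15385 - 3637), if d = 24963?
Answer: 4880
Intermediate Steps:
(-1061 + d) + (-15385 - 3637) = (-1061 + 24963) + (-15385 - 3637) = 23902 - 19022 = 4880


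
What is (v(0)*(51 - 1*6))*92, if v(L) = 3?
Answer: 12420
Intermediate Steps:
(v(0)*(51 - 1*6))*92 = (3*(51 - 1*6))*92 = (3*(51 - 6))*92 = (3*45)*92 = 135*92 = 12420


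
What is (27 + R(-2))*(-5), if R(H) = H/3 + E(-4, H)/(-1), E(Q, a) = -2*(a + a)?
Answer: -275/3 ≈ -91.667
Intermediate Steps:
E(Q, a) = -4*a
R(H) = 13*H/3 (R(H) = H/3 - 4*H/(-1) = H*(⅓) - 4*H*(-1) = H/3 + 4*H = 13*H/3)
(27 + R(-2))*(-5) = (27 + (13/3)*(-2))*(-5) = (27 - 26/3)*(-5) = (55/3)*(-5) = -275/3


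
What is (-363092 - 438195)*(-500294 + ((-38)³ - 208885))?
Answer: 612224133637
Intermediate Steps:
(-363092 - 438195)*(-500294 + ((-38)³ - 208885)) = -801287*(-500294 + (-54872 - 208885)) = -801287*(-500294 - 263757) = -801287*(-764051) = 612224133637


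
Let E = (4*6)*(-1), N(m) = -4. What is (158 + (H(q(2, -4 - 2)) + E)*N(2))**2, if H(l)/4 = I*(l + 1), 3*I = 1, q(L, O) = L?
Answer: 56644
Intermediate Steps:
I = 1/3 (I = (1/3)*1 = 1/3 ≈ 0.33333)
H(l) = 4/3 + 4*l/3 (H(l) = 4*((l + 1)/3) = 4*((1 + l)/3) = 4*(1/3 + l/3) = 4/3 + 4*l/3)
E = -24 (E = 24*(-1) = -24)
(158 + (H(q(2, -4 - 2)) + E)*N(2))**2 = (158 + ((4/3 + (4/3)*2) - 24)*(-4))**2 = (158 + ((4/3 + 8/3) - 24)*(-4))**2 = (158 + (4 - 24)*(-4))**2 = (158 - 20*(-4))**2 = (158 + 80)**2 = 238**2 = 56644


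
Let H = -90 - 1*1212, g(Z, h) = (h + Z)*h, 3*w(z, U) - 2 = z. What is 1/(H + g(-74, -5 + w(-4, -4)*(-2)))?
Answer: -9/9155 ≈ -0.00098307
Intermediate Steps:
w(z, U) = 2/3 + z/3
g(Z, h) = h*(Z + h) (g(Z, h) = (Z + h)*h = h*(Z + h))
H = -1302 (H = -90 - 1212 = -1302)
1/(H + g(-74, -5 + w(-4, -4)*(-2))) = 1/(-1302 + (-5 + (2/3 + (1/3)*(-4))*(-2))*(-74 + (-5 + (2/3 + (1/3)*(-4))*(-2)))) = 1/(-1302 + (-5 + (2/3 - 4/3)*(-2))*(-74 + (-5 + (2/3 - 4/3)*(-2)))) = 1/(-1302 + (-5 - 2/3*(-2))*(-74 + (-5 - 2/3*(-2)))) = 1/(-1302 + (-5 + 4/3)*(-74 + (-5 + 4/3))) = 1/(-1302 - 11*(-74 - 11/3)/3) = 1/(-1302 - 11/3*(-233/3)) = 1/(-1302 + 2563/9) = 1/(-9155/9) = -9/9155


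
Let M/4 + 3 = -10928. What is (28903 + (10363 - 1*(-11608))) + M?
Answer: 7150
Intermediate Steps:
M = -43724 (M = -12 + 4*(-10928) = -12 - 43712 = -43724)
(28903 + (10363 - 1*(-11608))) + M = (28903 + (10363 - 1*(-11608))) - 43724 = (28903 + (10363 + 11608)) - 43724 = (28903 + 21971) - 43724 = 50874 - 43724 = 7150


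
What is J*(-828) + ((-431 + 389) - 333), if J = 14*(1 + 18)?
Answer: -220623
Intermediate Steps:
J = 266 (J = 14*19 = 266)
J*(-828) + ((-431 + 389) - 333) = 266*(-828) + ((-431 + 389) - 333) = -220248 + (-42 - 333) = -220248 - 375 = -220623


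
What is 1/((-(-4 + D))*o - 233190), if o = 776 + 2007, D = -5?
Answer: -1/208143 ≈ -4.8044e-6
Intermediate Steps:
o = 2783
1/((-(-4 + D))*o - 233190) = 1/(-(-4 - 5)*2783 - 233190) = 1/(-1*(-9)*2783 - 233190) = 1/(9*2783 - 233190) = 1/(25047 - 233190) = 1/(-208143) = -1/208143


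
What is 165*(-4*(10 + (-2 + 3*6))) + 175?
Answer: -16985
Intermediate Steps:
165*(-4*(10 + (-2 + 3*6))) + 175 = 165*(-4*(10 + (-2 + 18))) + 175 = 165*(-4*(10 + 16)) + 175 = 165*(-4*26) + 175 = 165*(-104) + 175 = -17160 + 175 = -16985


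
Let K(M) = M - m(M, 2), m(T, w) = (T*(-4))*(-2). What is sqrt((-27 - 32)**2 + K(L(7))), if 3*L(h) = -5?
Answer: 13*sqrt(186)/3 ≈ 59.099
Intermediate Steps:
m(T, w) = 8*T (m(T, w) = -4*T*(-2) = 8*T)
L(h) = -5/3 (L(h) = (1/3)*(-5) = -5/3)
K(M) = -7*M (K(M) = M - 8*M = -7*M)
sqrt((-27 - 32)**2 + K(L(7))) = sqrt((-27 - 32)**2 - 7*(-5/3)) = sqrt((-59)**2 + 35/3) = sqrt(3481 + 35/3) = sqrt(10478/3) = 13*sqrt(186)/3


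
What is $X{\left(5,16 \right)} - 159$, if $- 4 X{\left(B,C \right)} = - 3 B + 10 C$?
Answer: $- \frac{781}{4} \approx -195.25$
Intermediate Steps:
$X{\left(B,C \right)} = - \frac{5 C}{2} + \frac{3 B}{4}$ ($X{\left(B,C \right)} = - \frac{- 3 B + 10 C}{4} = - \frac{5 C}{2} + \frac{3 B}{4}$)
$X{\left(5,16 \right)} - 159 = \left(\left(- \frac{5}{2}\right) 16 + \frac{3}{4} \cdot 5\right) - 159 = \left(-40 + \frac{15}{4}\right) - 159 = - \frac{145}{4} - 159 = - \frac{781}{4}$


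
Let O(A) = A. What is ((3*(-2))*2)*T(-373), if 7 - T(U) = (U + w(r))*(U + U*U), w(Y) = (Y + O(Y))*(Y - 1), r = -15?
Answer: 178162620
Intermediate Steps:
w(Y) = 2*Y*(-1 + Y) (w(Y) = (Y + Y)*(Y - 1) = (2*Y)*(-1 + Y) = 2*Y*(-1 + Y))
T(U) = 7 - (480 + U)*(U + U²) (T(U) = 7 - (U + 2*(-15)*(-1 - 15))*(U + U*U) = 7 - (U + 2*(-15)*(-16))*(U + U²) = 7 - (U + 480)*(U + U²) = 7 - (480 + U)*(U + U²))
((3*(-2))*2)*T(-373) = ((3*(-2))*2)*(7 - 1*(-373)³ - 481*(-373)² - 480*(-373)) = (-6*2)*(7 - 1*(-51895117) - 481*139129 + 179040) = -12*(7 + 51895117 - 66921049 + 179040) = -12*(-14846885) = 178162620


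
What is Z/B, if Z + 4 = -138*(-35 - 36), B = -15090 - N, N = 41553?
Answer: -9794/56643 ≈ -0.17291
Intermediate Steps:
B = -56643 (B = -15090 - 1*41553 = -15090 - 41553 = -56643)
Z = 9794 (Z = -4 - 138*(-35 - 36) = -4 - 138*(-71) = -4 + 9798 = 9794)
Z/B = 9794/(-56643) = 9794*(-1/56643) = -9794/56643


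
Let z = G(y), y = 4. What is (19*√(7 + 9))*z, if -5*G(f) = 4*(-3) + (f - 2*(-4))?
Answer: 0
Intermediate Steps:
G(f) = ⅘ - f/5 (G(f) = -(4*(-3) + (f - 2*(-4)))/5 = -(-12 + (f + 8))/5 = -(-12 + (8 + f))/5 = -(-4 + f)/5 = ⅘ - f/5)
z = 0 (z = ⅘ - ⅕*4 = ⅘ - ⅘ = 0)
(19*√(7 + 9))*z = (19*√(7 + 9))*0 = (19*√16)*0 = (19*4)*0 = 76*0 = 0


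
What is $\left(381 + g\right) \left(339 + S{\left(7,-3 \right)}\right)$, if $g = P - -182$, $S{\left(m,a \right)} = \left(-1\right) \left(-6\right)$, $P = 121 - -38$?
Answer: $249090$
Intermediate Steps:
$P = 159$ ($P = 121 + 38 = 159$)
$S{\left(m,a \right)} = 6$
$g = 341$ ($g = 159 - -182 = 159 + 182 = 341$)
$\left(381 + g\right) \left(339 + S{\left(7,-3 \right)}\right) = \left(381 + 341\right) \left(339 + 6\right) = 722 \cdot 345 = 249090$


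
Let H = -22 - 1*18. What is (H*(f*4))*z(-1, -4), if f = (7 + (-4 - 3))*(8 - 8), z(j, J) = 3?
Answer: 0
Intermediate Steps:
f = 0 (f = (7 - 7)*0 = 0*0 = 0)
H = -40 (H = -22 - 18 = -40)
(H*(f*4))*z(-1, -4) = -0*4*3 = -40*0*3 = 0*3 = 0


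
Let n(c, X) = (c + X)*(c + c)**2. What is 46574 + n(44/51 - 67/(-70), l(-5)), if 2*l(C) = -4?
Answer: 529743876366713/11374823250 ≈ 46572.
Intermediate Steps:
l(C) = -2 (l(C) = (1/2)*(-4) = -2)
n(c, X) = 4*c**2*(X + c) (n(c, X) = (X + c)*(2*c)**2 = (X + c)*(4*c**2) = 4*c**2*(X + c))
46574 + n(44/51 - 67/(-70), l(-5)) = 46574 + 4*(44/51 - 67/(-70))**2*(-2 + (44/51 - 67/(-70))) = 46574 + 4*(44*(1/51) - 67*(-1/70))**2*(-2 + (44*(1/51) - 67*(-1/70))) = 46574 + 4*(44/51 + 67/70)**2*(-2 + (44/51 + 67/70)) = 46574 + 4*(6497/3570)**2*(-2 + 6497/3570) = 46574 + 4*(42211009/12744900)*(-643/3570) = 46574 - 27141678787/11374823250 = 529743876366713/11374823250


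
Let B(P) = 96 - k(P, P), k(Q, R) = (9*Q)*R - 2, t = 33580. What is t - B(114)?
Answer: 150446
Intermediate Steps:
k(Q, R) = -2 + 9*Q*R (k(Q, R) = 9*Q*R - 2 = -2 + 9*Q*R)
B(P) = 98 - 9*P**2 (B(P) = 96 - (-2 + 9*P*P) = 96 - (-2 + 9*P**2) = 96 + (2 - 9*P**2) = 98 - 9*P**2)
t - B(114) = 33580 - (98 - 9*114**2) = 33580 - (98 - 9*12996) = 33580 - (98 - 116964) = 33580 - 1*(-116866) = 33580 + 116866 = 150446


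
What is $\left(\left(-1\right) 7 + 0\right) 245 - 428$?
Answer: $-2143$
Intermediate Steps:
$\left(\left(-1\right) 7 + 0\right) 245 - 428 = \left(-7 + 0\right) 245 - 428 = \left(-7\right) 245 - 428 = -1715 - 428 = -2143$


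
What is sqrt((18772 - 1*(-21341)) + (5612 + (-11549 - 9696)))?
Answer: 12*sqrt(170) ≈ 156.46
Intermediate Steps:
sqrt((18772 - 1*(-21341)) + (5612 + (-11549 - 9696))) = sqrt((18772 + 21341) + (5612 - 21245)) = sqrt(40113 - 15633) = sqrt(24480) = 12*sqrt(170)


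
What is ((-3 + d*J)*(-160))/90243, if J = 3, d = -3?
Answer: 640/30081 ≈ 0.021276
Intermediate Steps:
((-3 + d*J)*(-160))/90243 = ((-3 - 3*3)*(-160))/90243 = ((-3 - 9)*(-160))*(1/90243) = -12*(-160)*(1/90243) = 1920*(1/90243) = 640/30081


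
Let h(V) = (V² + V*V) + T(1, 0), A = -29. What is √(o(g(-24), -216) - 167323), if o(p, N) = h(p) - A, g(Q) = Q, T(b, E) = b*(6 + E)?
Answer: 2*I*√41534 ≈ 407.6*I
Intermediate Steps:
h(V) = 6 + 2*V² (h(V) = (V² + V*V) + 1*(6 + 0) = (V² + V²) + 1*6 = 2*V² + 6 = 6 + 2*V²)
o(p, N) = 35 + 2*p² (o(p, N) = (6 + 2*p²) - 1*(-29) = (6 + 2*p²) + 29 = 35 + 2*p²)
√(o(g(-24), -216) - 167323) = √((35 + 2*(-24)²) - 167323) = √((35 + 2*576) - 167323) = √((35 + 1152) - 167323) = √(1187 - 167323) = √(-166136) = 2*I*√41534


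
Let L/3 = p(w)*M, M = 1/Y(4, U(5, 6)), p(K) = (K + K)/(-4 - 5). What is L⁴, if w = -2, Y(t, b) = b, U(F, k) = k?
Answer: 16/6561 ≈ 0.0024387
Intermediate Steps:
p(K) = -2*K/9 (p(K) = (2*K)/(-9) = (2*K)*(-⅑) = -2*K/9)
M = ⅙ (M = 1/6 = 1*(⅙) = ⅙ ≈ 0.16667)
L = 2/9 (L = 3*(-2/9*(-2)*(⅙)) = 3*((4/9)*(⅙)) = 3*(2/27) = 2/9 ≈ 0.22222)
L⁴ = (2/9)⁴ = 16/6561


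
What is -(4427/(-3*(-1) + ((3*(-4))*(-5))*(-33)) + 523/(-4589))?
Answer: 21349474/9072453 ≈ 2.3532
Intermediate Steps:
-(4427/(-3*(-1) + ((3*(-4))*(-5))*(-33)) + 523/(-4589)) = -(4427/(3 - 12*(-5)*(-33)) + 523*(-1/4589)) = -(4427/(3 + 60*(-33)) - 523/4589) = -(4427/(3 - 1980) - 523/4589) = -(4427/(-1977) - 523/4589) = -(4427*(-1/1977) - 523/4589) = -(-4427/1977 - 523/4589) = -1*(-21349474/9072453) = 21349474/9072453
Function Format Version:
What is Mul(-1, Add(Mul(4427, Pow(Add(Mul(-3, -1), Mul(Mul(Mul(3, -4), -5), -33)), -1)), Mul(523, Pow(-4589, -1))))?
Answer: Rational(21349474, 9072453) ≈ 2.3532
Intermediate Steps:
Mul(-1, Add(Mul(4427, Pow(Add(Mul(-3, -1), Mul(Mul(Mul(3, -4), -5), -33)), -1)), Mul(523, Pow(-4589, -1)))) = Mul(-1, Add(Mul(4427, Pow(Add(3, Mul(Mul(-12, -5), -33)), -1)), Mul(523, Rational(-1, 4589)))) = Mul(-1, Add(Mul(4427, Pow(Add(3, Mul(60, -33)), -1)), Rational(-523, 4589))) = Mul(-1, Add(Mul(4427, Pow(Add(3, -1980), -1)), Rational(-523, 4589))) = Mul(-1, Add(Mul(4427, Pow(-1977, -1)), Rational(-523, 4589))) = Mul(-1, Add(Mul(4427, Rational(-1, 1977)), Rational(-523, 4589))) = Mul(-1, Add(Rational(-4427, 1977), Rational(-523, 4589))) = Mul(-1, Rational(-21349474, 9072453)) = Rational(21349474, 9072453)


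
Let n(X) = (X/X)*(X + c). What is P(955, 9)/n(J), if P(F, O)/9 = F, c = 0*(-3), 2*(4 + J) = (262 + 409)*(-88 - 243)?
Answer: -17190/222109 ≈ -0.077394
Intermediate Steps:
J = -222109/2 (J = -4 + ((262 + 409)*(-88 - 243))/2 = -4 + (671*(-331))/2 = -4 + (1/2)*(-222101) = -4 - 222101/2 = -222109/2 ≈ -1.1105e+5)
c = 0
P(F, O) = 9*F
n(X) = X (n(X) = (X/X)*(X + 0) = 1*X = X)
P(955, 9)/n(J) = (9*955)/(-222109/2) = 8595*(-2/222109) = -17190/222109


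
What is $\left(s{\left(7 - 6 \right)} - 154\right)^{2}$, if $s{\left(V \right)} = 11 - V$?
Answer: $20736$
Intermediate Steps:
$\left(s{\left(7 - 6 \right)} - 154\right)^{2} = \left(\left(11 - \left(7 - 6\right)\right) - 154\right)^{2} = \left(\left(11 - 1\right) - 154\right)^{2} = \left(10 - 154\right)^{2} = \left(-144\right)^{2} = 20736$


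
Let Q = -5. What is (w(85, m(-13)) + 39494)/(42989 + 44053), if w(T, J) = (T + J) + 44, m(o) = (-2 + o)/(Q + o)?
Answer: 237743/522252 ≈ 0.45523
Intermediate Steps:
m(o) = (-2 + o)/(-5 + o)
w(T, J) = 44 + J + T (w(T, J) = (J + T) + 44 = 44 + J + T)
(w(85, m(-13)) + 39494)/(42989 + 44053) = ((44 + (-2 - 13)/(-5 - 13) + 85) + 39494)/(42989 + 44053) = ((44 - 15/(-18) + 85) + 39494)/87042 = ((44 - 1/18*(-15) + 85) + 39494)*(1/87042) = ((44 + ⅚ + 85) + 39494)*(1/87042) = (779/6 + 39494)*(1/87042) = (237743/6)*(1/87042) = 237743/522252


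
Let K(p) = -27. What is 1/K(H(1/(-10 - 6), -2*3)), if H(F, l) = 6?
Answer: -1/27 ≈ -0.037037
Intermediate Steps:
1/K(H(1/(-10 - 6), -2*3)) = 1/(-27) = -1/27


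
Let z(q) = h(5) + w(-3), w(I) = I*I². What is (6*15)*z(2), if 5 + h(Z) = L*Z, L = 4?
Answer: -1080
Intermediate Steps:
h(Z) = -5 + 4*Z
w(I) = I³
z(q) = -12 (z(q) = (-5 + 4*5) + (-3)³ = (-5 + 20) - 27 = 15 - 27 = -12)
(6*15)*z(2) = (6*15)*(-12) = 90*(-12) = -1080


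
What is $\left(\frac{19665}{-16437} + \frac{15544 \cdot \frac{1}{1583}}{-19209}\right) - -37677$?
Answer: $\frac{6276961868722040}{166604593713} \approx 37676.0$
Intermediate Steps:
$\left(\frac{19665}{-16437} + \frac{15544 \cdot \frac{1}{1583}}{-19209}\right) - -37677 = \left(19665 \left(- \frac{1}{16437}\right) + 15544 \cdot \frac{1}{1583} \left(- \frac{1}{19209}\right)\right) + 37677 = \left(- \frac{6555}{5479} + \frac{15544}{1583} \left(- \frac{1}{19209}\right)\right) + 37677 = \left(- \frac{6555}{5479} - \frac{15544}{30407847}\right) + 37677 = - \frac{199408602661}{166604593713} + 37677 = \frac{6276961868722040}{166604593713}$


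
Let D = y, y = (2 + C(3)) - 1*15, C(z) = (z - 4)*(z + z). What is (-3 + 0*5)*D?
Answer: 57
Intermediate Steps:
C(z) = 2*z*(-4 + z) (C(z) = (-4 + z)*(2*z) = 2*z*(-4 + z))
y = -19 (y = (2 + 2*3*(-4 + 3)) - 1*15 = (2 + 2*3*(-1)) - 15 = (2 - 6) - 15 = -4 - 15 = -19)
D = -19
(-3 + 0*5)*D = (-3 + 0*5)*(-19) = (-3 + 0)*(-19) = -3*(-19) = 57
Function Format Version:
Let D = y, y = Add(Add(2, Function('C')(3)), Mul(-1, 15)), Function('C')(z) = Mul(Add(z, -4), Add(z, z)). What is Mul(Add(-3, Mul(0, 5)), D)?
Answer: 57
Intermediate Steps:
Function('C')(z) = Mul(2, z, Add(-4, z)) (Function('C')(z) = Mul(Add(-4, z), Mul(2, z)) = Mul(2, z, Add(-4, z)))
y = -19 (y = Add(Add(2, Mul(2, 3, Add(-4, 3))), Mul(-1, 15)) = Add(Add(2, Mul(2, 3, -1)), -15) = Add(Add(2, -6), -15) = Add(-4, -15) = -19)
D = -19
Mul(Add(-3, Mul(0, 5)), D) = Mul(Add(-3, Mul(0, 5)), -19) = Mul(Add(-3, 0), -19) = Mul(-3, -19) = 57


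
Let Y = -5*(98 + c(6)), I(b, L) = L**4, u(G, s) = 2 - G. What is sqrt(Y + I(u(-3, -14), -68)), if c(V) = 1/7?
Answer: sqrt(1047663379)/7 ≈ 4623.9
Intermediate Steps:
c(V) = 1/7
Y = -3435/7 (Y = -5*(98 + 1/7) = -5*687/7 = -3435/7 ≈ -490.71)
sqrt(Y + I(u(-3, -14), -68)) = sqrt(-3435/7 + (-68)**4) = sqrt(-3435/7 + 21381376) = sqrt(149666197/7) = sqrt(1047663379)/7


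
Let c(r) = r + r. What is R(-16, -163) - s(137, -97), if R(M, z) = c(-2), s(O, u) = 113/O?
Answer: -661/137 ≈ -4.8248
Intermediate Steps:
c(r) = 2*r
R(M, z) = -4 (R(M, z) = 2*(-2) = -4)
R(-16, -163) - s(137, -97) = -4 - 113/137 = -661/137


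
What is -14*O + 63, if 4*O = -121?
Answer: 973/2 ≈ 486.50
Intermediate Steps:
O = -121/4 (O = (¼)*(-121) = -121/4 ≈ -30.250)
-14*O + 63 = -14*(-121/4) + 63 = 847/2 + 63 = 973/2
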